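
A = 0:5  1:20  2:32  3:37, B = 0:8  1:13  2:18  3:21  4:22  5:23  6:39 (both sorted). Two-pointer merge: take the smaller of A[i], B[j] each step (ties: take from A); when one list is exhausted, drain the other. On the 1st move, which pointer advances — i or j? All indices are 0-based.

i=0 j=0: A[i]=5<=B[j]=8 take 5, i++

i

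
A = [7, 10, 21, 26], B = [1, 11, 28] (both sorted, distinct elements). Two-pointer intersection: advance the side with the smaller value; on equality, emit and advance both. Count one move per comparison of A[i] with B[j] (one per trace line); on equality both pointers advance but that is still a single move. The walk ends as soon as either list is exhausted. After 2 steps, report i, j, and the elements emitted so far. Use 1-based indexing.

i=1 j=1: 7>1, j++
i=1 j=2: 7<11, i++

i=2, j=2, emitted=[]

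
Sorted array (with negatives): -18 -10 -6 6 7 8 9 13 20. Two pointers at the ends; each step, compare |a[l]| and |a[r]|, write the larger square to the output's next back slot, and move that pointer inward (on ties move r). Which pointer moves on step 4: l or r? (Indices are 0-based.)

l

l=0 r=8: |-18|<=|20| out[8]=400, r--
l=0 r=7: |-18|>|13| out[7]=324, l++
l=1 r=7: |-10|<=|13| out[6]=169, r--
l=1 r=6: |-10|>|9| out[5]=100, l++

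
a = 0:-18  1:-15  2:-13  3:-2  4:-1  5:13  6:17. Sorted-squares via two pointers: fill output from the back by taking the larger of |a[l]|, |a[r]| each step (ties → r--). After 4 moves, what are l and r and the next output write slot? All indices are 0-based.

[0,6] |-18|>|17| out[6]=324 → l++
[1,6] |-15|<=|17| out[5]=289 → r--
[1,5] |-15|>|13| out[4]=225 → l++
[2,5] |-13|<=|13| out[3]=169 → r--

l=2, r=4, next write slot=2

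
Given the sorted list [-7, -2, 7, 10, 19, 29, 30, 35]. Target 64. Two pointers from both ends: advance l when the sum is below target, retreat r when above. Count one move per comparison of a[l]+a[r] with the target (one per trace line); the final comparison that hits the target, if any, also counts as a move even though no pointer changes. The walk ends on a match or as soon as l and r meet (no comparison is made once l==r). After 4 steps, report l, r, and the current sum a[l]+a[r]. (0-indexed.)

[0,7] -7+35=28 <64 → l++
[1,7] -2+35=33 <64 → l++
[2,7] 7+35=42 <64 → l++
[3,7] 10+35=45 <64 → l++

l=4, r=7, sum=54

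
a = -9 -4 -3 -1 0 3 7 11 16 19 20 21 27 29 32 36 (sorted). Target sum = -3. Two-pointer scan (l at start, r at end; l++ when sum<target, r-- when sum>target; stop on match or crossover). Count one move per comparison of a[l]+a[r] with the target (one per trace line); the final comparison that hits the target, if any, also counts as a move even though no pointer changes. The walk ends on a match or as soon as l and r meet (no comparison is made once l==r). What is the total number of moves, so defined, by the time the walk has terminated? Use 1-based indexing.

14 moves

[1,16] -9+36=27 >-3 → r--
[1,15] -9+32=23 >-3 → r--
[1,14] -9+29=20 >-3 → r--
[1,13] -9+27=18 >-3 → r--
[1,12] -9+21=12 >-3 → r--
[1,11] -9+20=11 >-3 → r--
[1,10] -9+19=10 >-3 → r--
[1,9] -9+16=7 >-3 → r--
[1,8] -9+11=2 >-3 → r--
[1,7] -9+7=-2 >-3 → r--
[1,6] -9+3=-6 <-3 → l++
[2,6] -4+3=-1 >-3 → r--
[2,5] -4+0=-4 <-3 → l++
[3,5] -3+0=-3 → found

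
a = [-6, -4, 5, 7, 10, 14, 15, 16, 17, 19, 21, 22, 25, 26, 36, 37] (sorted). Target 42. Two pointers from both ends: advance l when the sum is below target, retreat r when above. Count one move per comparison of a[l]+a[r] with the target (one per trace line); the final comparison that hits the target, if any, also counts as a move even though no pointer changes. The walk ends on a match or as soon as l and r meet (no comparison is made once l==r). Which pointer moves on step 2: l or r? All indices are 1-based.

[1,16] -6+37=31 <42 → l++
[2,16] -4+37=33 <42 → l++

l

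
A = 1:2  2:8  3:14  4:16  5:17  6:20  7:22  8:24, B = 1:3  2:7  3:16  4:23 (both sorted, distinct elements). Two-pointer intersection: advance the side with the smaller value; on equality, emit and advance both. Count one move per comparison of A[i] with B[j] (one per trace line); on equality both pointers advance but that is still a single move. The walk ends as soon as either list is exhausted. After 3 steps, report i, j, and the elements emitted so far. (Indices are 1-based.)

i=2, j=3, emitted=[]

i=1 j=1: 2<3, i++
i=2 j=1: 8>3, j++
i=2 j=2: 8>7, j++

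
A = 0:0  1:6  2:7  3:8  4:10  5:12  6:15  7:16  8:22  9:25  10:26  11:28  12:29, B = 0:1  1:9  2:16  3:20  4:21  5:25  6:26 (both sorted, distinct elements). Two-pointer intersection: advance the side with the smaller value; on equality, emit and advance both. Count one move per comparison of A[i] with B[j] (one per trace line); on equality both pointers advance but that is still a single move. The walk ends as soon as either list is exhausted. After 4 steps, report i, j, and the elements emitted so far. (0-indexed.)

i=0 j=0: 0<1, i++
i=1 j=0: 6>1, j++
i=1 j=1: 6<9, i++
i=2 j=1: 7<9, i++

i=3, j=1, emitted=[]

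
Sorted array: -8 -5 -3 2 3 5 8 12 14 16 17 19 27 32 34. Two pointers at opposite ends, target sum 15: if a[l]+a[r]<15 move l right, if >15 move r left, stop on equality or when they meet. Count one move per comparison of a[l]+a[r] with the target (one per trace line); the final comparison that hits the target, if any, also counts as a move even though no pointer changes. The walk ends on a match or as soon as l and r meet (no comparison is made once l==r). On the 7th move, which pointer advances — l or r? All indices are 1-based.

l

[1,15] -8+34=26 >15 → r--
[1,14] -8+32=24 >15 → r--
[1,13] -8+27=19 >15 → r--
[1,12] -8+19=11 <15 → l++
[2,12] -5+19=14 <15 → l++
[3,12] -3+19=16 >15 → r--
[3,11] -3+17=14 <15 → l++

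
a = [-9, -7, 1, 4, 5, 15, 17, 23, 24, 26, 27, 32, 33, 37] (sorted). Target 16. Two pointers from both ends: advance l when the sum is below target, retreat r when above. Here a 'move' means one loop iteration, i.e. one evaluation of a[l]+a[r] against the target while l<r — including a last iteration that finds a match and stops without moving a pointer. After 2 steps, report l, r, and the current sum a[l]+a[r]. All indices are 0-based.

l=0 r=13: -9+37=28 >16, r--
l=0 r=12: -9+33=24 >16, r--

l=0, r=11, sum=23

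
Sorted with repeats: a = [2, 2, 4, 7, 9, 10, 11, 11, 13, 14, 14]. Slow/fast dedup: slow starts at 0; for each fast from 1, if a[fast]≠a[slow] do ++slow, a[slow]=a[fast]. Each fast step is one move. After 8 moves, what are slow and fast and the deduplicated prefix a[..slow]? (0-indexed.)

slow=6, fast=9, prefix=[2, 4, 7, 9, 10, 11, 13]

(s=0,f=1) a[fast]=2=a[slow] dup → fast++
(s=0,f=2) a[fast]=4≠a[slow]=2 write a[1]=4 → slow++,fast++
(s=1,f=3) a[fast]=7≠a[slow]=4 write a[2]=7 → slow++,fast++
(s=2,f=4) a[fast]=9≠a[slow]=7 write a[3]=9 → slow++,fast++
(s=3,f=5) a[fast]=10≠a[slow]=9 write a[4]=10 → slow++,fast++
(s=4,f=6) a[fast]=11≠a[slow]=10 write a[5]=11 → slow++,fast++
(s=5,f=7) a[fast]=11=a[slow] dup → fast++
(s=5,f=8) a[fast]=13≠a[slow]=11 write a[6]=13 → slow++,fast++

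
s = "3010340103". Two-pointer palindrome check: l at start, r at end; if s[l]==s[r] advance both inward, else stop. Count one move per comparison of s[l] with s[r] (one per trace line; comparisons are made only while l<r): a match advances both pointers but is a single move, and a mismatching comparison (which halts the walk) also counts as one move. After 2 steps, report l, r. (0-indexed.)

l=2, r=7

l=0 r=9: '3'=='3', l++,r--
l=1 r=8: '0'=='0', l++,r--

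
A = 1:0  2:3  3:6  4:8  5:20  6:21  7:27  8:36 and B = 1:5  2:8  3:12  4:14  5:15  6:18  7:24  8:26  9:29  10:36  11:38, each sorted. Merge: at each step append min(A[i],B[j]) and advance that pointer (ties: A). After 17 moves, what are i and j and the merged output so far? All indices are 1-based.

i=1 j=1: A[i]=0<=B[j]=5 take 0, i++
i=2 j=1: A[i]=3<=B[j]=5 take 3, i++
i=3 j=1: A[i]=6>B[j]=5 take 5, j++
i=3 j=2: A[i]=6<=B[j]=8 take 6, i++
i=4 j=2: A[i]=8<=B[j]=8 take 8, i++
i=5 j=2: A[i]=20>B[j]=8 take 8, j++
i=5 j=3: A[i]=20>B[j]=12 take 12, j++
i=5 j=4: A[i]=20>B[j]=14 take 14, j++
i=5 j=5: A[i]=20>B[j]=15 take 15, j++
i=5 j=6: A[i]=20>B[j]=18 take 18, j++
i=5 j=7: A[i]=20<=B[j]=24 take 20, i++
i=6 j=7: A[i]=21<=B[j]=24 take 21, i++
i=7 j=7: A[i]=27>B[j]=24 take 24, j++
i=7 j=8: A[i]=27>B[j]=26 take 26, j++
i=7 j=9: A[i]=27<=B[j]=29 take 27, i++
i=8 j=9: A[i]=36>B[j]=29 take 29, j++
i=8 j=10: A[i]=36<=B[j]=36 take 36, i++

i=9, j=10, merged so far=[0, 3, 5, 6, 8, 8, 12, 14, 15, 18, 20, 21, 24, 26, 27, 29, 36]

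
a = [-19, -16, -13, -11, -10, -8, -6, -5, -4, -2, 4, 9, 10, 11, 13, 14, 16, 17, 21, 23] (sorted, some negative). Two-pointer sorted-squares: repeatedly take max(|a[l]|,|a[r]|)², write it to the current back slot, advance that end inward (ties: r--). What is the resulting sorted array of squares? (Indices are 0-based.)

[4, 16, 16, 25, 36, 64, 81, 100, 100, 121, 121, 169, 169, 196, 256, 256, 289, 361, 441, 529]

[0,19] |-19|<=|23| out[19]=529 → r--
[0,18] |-19|<=|21| out[18]=441 → r--
[0,17] |-19|>|17| out[17]=361 → l++
[1,17] |-16|<=|17| out[16]=289 → r--
[1,16] |-16|<=|16| out[15]=256 → r--
[1,15] |-16|>|14| out[14]=256 → l++
[2,15] |-13|<=|14| out[13]=196 → r--
[2,14] |-13|<=|13| out[12]=169 → r--
[2,13] |-13|>|11| out[11]=169 → l++
[3,13] |-11|<=|11| out[10]=121 → r--
[3,12] |-11|>|10| out[9]=121 → l++
[4,12] |-10|<=|10| out[8]=100 → r--
[4,11] |-10|>|9| out[7]=100 → l++
[5,11] |-8|<=|9| out[6]=81 → r--
[5,10] |-8|>|4| out[5]=64 → l++
[6,10] |-6|>|4| out[4]=36 → l++
[7,10] |-5|>|4| out[3]=25 → l++
[8,10] |-4|<=|4| out[2]=16 → r--
[8,9] |-4|>|-2| out[1]=16 → l++
[9,9] |-2|<=|-2| out[0]=4 → r--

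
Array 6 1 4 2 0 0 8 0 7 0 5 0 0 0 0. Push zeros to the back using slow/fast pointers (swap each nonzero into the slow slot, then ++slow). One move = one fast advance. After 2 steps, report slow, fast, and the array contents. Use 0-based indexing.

slow=2, fast=2, a=[6, 1, 4, 2, 0, 0, 8, 0, 7, 0, 5, 0, 0, 0, 0]

slow=0 fast=0: a[fast]=6≠0 swap→a[0]=6, slow++,fast++
slow=1 fast=1: a[fast]=1≠0 swap→a[1]=1, slow++,fast++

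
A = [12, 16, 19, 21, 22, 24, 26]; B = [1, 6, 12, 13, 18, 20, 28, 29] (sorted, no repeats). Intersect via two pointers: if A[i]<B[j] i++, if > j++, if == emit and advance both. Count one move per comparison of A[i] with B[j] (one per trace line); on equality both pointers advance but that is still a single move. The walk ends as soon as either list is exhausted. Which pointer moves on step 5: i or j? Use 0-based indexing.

i=0 j=0: 12>1, j++
i=0 j=1: 12>6, j++
i=0 j=2: 12==12 emit, i++,j++
i=1 j=3: 16>13, j++
i=1 j=4: 16<18, i++

i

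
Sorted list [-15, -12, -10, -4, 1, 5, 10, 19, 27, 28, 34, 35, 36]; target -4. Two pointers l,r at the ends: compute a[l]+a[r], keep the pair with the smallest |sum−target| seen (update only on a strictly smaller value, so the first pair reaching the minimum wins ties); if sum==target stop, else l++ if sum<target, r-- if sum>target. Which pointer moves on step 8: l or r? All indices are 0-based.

l=0 r=12: -15+36=21 d=25 *, r--
l=0 r=11: -15+35=20 d=24 *, r--
l=0 r=10: -15+34=19 d=23 *, r--
l=0 r=9: -15+28=13 d=17 *, r--
l=0 r=8: -15+27=12 d=16 *, r--
l=0 r=7: -15+19=4 d=8 *, r--
l=0 r=6: -15+10=-5 d=1 *, l++
l=1 r=6: -12+10=-2 d=2, r--

r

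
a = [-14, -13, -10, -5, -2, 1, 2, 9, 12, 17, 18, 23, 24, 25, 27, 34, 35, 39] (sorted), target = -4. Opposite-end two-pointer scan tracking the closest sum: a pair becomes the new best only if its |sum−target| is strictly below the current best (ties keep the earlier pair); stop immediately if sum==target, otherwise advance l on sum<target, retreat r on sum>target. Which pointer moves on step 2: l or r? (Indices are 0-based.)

[0,17] -14+39=25 d=29 * → r--
[0,16] -14+35=21 d=25 * → r--

r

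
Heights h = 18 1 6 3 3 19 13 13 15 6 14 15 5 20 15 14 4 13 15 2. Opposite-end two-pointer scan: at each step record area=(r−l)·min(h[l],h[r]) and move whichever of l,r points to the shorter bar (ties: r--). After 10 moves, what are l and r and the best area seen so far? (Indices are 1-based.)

[1,20] min(18,2)*19=38 best=38 * → r--
[1,19] min(18,15)*18=270 best=270 * → r--
[1,18] min(18,13)*17=221 best=270 → r--
[1,17] min(18,4)*16=64 best=270 → r--
[1,16] min(18,14)*15=210 best=270 → r--
[1,15] min(18,15)*14=210 best=270 → r--
[1,14] min(18,20)*13=234 best=270 → l++
[2,14] min(1,20)*12=12 best=270 → l++
[3,14] min(6,20)*11=66 best=270 → l++
[4,14] min(3,20)*10=30 best=270 → l++

l=5, r=14, best area=270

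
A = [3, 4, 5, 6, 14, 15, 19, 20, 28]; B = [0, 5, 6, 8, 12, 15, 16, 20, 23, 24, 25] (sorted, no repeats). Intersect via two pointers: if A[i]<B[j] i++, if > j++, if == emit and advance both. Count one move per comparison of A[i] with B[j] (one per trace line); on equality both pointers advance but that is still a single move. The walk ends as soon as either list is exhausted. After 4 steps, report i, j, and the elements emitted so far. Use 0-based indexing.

[i=0,j=0] 3>0 → j++
[i=0,j=1] 3<5 → i++
[i=1,j=1] 4<5 → i++
[i=2,j=1] 5==5 emit → i++,j++

i=3, j=2, emitted=[5]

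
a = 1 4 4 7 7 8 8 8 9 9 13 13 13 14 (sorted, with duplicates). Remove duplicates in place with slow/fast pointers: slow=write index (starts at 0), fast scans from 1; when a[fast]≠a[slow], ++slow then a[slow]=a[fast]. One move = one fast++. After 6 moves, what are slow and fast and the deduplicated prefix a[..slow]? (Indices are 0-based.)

(s=0,f=1) a[fast]=4≠a[slow]=1 write a[1]=4 → slow++,fast++
(s=1,f=2) a[fast]=4=a[slow] dup → fast++
(s=1,f=3) a[fast]=7≠a[slow]=4 write a[2]=7 → slow++,fast++
(s=2,f=4) a[fast]=7=a[slow] dup → fast++
(s=2,f=5) a[fast]=8≠a[slow]=7 write a[3]=8 → slow++,fast++
(s=3,f=6) a[fast]=8=a[slow] dup → fast++

slow=3, fast=7, prefix=[1, 4, 7, 8]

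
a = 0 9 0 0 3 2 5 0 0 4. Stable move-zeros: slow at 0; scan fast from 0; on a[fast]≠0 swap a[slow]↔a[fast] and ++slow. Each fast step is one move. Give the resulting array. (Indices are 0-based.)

slow=0 fast=0: a[fast]=0, fast++
slow=0 fast=1: a[fast]=9≠0 swap→a[0]=9, slow++,fast++
slow=1 fast=2: a[fast]=0, fast++
slow=1 fast=3: a[fast]=0, fast++
slow=1 fast=4: a[fast]=3≠0 swap→a[1]=3, slow++,fast++
slow=2 fast=5: a[fast]=2≠0 swap→a[2]=2, slow++,fast++
slow=3 fast=6: a[fast]=5≠0 swap→a[3]=5, slow++,fast++
slow=4 fast=7: a[fast]=0, fast++
slow=4 fast=8: a[fast]=0, fast++
slow=4 fast=9: a[fast]=4≠0 swap→a[4]=4, slow++,fast++

[9, 3, 2, 5, 4, 0, 0, 0, 0, 0]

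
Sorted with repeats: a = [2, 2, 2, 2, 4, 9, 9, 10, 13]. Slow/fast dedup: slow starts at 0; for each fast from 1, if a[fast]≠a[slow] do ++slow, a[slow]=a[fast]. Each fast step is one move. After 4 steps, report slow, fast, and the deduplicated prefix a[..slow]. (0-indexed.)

slow=0 fast=1: a[fast]=2=a[slow] dup, fast++
slow=0 fast=2: a[fast]=2=a[slow] dup, fast++
slow=0 fast=3: a[fast]=2=a[slow] dup, fast++
slow=0 fast=4: a[fast]=4≠a[slow]=2 write a[1]=4, slow++,fast++

slow=1, fast=5, prefix=[2, 4]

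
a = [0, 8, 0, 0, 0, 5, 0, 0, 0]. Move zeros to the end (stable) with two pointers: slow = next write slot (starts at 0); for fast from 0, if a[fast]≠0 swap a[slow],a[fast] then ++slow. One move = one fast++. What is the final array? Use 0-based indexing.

[8, 5, 0, 0, 0, 0, 0, 0, 0]

slow=0 fast=0: a[fast]=0, fast++
slow=0 fast=1: a[fast]=8≠0 swap→a[0]=8, slow++,fast++
slow=1 fast=2: a[fast]=0, fast++
slow=1 fast=3: a[fast]=0, fast++
slow=1 fast=4: a[fast]=0, fast++
slow=1 fast=5: a[fast]=5≠0 swap→a[1]=5, slow++,fast++
slow=2 fast=6: a[fast]=0, fast++
slow=2 fast=7: a[fast]=0, fast++
slow=2 fast=8: a[fast]=0, fast++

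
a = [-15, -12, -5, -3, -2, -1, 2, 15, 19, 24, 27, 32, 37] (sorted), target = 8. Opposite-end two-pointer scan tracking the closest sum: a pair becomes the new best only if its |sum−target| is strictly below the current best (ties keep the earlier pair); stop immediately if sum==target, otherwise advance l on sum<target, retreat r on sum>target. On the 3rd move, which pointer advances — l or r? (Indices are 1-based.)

l=1 r=13: -15+37=22 d=14 *, r--
l=1 r=12: -15+32=17 d=9 *, r--
l=1 r=11: -15+27=12 d=4 *, r--

r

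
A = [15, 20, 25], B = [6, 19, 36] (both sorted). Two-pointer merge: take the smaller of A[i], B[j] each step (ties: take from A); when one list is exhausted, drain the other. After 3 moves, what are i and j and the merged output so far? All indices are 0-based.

[i=0,j=0] A[i]=15>B[j]=6 take 6 → j++
[i=0,j=1] A[i]=15<=B[j]=19 take 15 → i++
[i=1,j=1] A[i]=20>B[j]=19 take 19 → j++

i=1, j=2, merged so far=[6, 15, 19]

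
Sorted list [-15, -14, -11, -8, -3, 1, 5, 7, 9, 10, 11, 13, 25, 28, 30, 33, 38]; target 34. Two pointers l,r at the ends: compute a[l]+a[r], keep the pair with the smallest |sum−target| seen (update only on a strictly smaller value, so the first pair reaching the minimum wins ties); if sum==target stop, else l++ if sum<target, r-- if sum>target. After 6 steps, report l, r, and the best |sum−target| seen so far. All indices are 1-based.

l=6, r=16, best |Δ|=1

l=1 r=17: -15+38=23 d=11 *, l++
l=2 r=17: -14+38=24 d=10 *, l++
l=3 r=17: -11+38=27 d=7 *, l++
l=4 r=17: -8+38=30 d=4 *, l++
l=5 r=17: -3+38=35 d=1 *, r--
l=5 r=16: -3+33=30 d=4, l++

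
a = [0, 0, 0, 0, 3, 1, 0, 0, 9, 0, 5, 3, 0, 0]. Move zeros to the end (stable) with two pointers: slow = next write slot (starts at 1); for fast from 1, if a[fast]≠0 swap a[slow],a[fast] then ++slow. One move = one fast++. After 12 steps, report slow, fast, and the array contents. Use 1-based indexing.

(s=1,f=1) a[fast]=0 → fast++
(s=1,f=2) a[fast]=0 → fast++
(s=1,f=3) a[fast]=0 → fast++
(s=1,f=4) a[fast]=0 → fast++
(s=1,f=5) a[fast]=3≠0 swap→a[1]=3 → slow++,fast++
(s=2,f=6) a[fast]=1≠0 swap→a[2]=1 → slow++,fast++
(s=3,f=7) a[fast]=0 → fast++
(s=3,f=8) a[fast]=0 → fast++
(s=3,f=9) a[fast]=9≠0 swap→a[3]=9 → slow++,fast++
(s=4,f=10) a[fast]=0 → fast++
(s=4,f=11) a[fast]=5≠0 swap→a[4]=5 → slow++,fast++
(s=5,f=12) a[fast]=3≠0 swap→a[5]=3 → slow++,fast++

slow=6, fast=13, a=[3, 1, 9, 5, 3, 0, 0, 0, 0, 0, 0, 0, 0, 0]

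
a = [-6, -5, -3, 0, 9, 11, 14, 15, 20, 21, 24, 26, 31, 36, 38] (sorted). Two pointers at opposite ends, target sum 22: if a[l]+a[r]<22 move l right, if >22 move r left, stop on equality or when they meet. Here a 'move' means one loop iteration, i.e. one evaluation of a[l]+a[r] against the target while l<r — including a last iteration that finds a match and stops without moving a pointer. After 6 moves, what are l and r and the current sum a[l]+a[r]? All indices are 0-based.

l=2, r=10, sum=21

l=0 r=14: -6+38=32 >22, r--
l=0 r=13: -6+36=30 >22, r--
l=0 r=12: -6+31=25 >22, r--
l=0 r=11: -6+26=20 <22, l++
l=1 r=11: -5+26=21 <22, l++
l=2 r=11: -3+26=23 >22, r--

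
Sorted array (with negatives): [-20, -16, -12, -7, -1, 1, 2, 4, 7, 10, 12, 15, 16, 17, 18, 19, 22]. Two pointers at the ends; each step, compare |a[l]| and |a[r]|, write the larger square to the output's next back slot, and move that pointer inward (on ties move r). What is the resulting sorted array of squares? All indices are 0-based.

[0,16] |-20|<=|22| out[16]=484 → r--
[0,15] |-20|>|19| out[15]=400 → l++
[1,15] |-16|<=|19| out[14]=361 → r--
[1,14] |-16|<=|18| out[13]=324 → r--
[1,13] |-16|<=|17| out[12]=289 → r--
[1,12] |-16|<=|16| out[11]=256 → r--
[1,11] |-16|>|15| out[10]=256 → l++
[2,11] |-12|<=|15| out[9]=225 → r--
[2,10] |-12|<=|12| out[8]=144 → r--
[2,9] |-12|>|10| out[7]=144 → l++
[3,9] |-7|<=|10| out[6]=100 → r--
[3,8] |-7|<=|7| out[5]=49 → r--
[3,7] |-7|>|4| out[4]=49 → l++
[4,7] |-1|<=|4| out[3]=16 → r--
[4,6] |-1|<=|2| out[2]=4 → r--
[4,5] |-1|<=|1| out[1]=1 → r--
[4,4] |-1|<=|-1| out[0]=1 → r--

[1, 1, 4, 16, 49, 49, 100, 144, 144, 225, 256, 256, 289, 324, 361, 400, 484]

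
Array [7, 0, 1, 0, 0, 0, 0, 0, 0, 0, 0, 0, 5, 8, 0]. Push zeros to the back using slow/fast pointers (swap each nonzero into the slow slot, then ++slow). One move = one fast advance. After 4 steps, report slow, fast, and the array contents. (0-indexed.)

slow=2, fast=4, a=[7, 1, 0, 0, 0, 0, 0, 0, 0, 0, 0, 0, 5, 8, 0]

(s=0,f=0) a[fast]=7≠0 swap→a[0]=7 → slow++,fast++
(s=1,f=1) a[fast]=0 → fast++
(s=1,f=2) a[fast]=1≠0 swap→a[1]=1 → slow++,fast++
(s=2,f=3) a[fast]=0 → fast++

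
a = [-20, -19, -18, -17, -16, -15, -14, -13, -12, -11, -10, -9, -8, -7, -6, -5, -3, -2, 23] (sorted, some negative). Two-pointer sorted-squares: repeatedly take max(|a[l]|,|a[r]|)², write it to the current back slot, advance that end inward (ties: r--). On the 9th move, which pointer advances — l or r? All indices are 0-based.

[0,18] |-20|<=|23| out[18]=529 → r--
[0,17] |-20|>|-2| out[17]=400 → l++
[1,17] |-19|>|-2| out[16]=361 → l++
[2,17] |-18|>|-2| out[15]=324 → l++
[3,17] |-17|>|-2| out[14]=289 → l++
[4,17] |-16|>|-2| out[13]=256 → l++
[5,17] |-15|>|-2| out[12]=225 → l++
[6,17] |-14|>|-2| out[11]=196 → l++
[7,17] |-13|>|-2| out[10]=169 → l++

l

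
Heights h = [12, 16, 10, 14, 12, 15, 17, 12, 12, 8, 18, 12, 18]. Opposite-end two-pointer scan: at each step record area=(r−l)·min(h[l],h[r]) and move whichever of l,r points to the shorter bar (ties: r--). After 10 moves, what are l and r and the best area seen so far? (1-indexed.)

l=11, r=13, best area=176

[1,13] min(12,18)*12=144 best=144 * → l++
[2,13] min(16,18)*11=176 best=176 * → l++
[3,13] min(10,18)*10=100 best=176 → l++
[4,13] min(14,18)*9=126 best=176 → l++
[5,13] min(12,18)*8=96 best=176 → l++
[6,13] min(15,18)*7=105 best=176 → l++
[7,13] min(17,18)*6=102 best=176 → l++
[8,13] min(12,18)*5=60 best=176 → l++
[9,13] min(12,18)*4=48 best=176 → l++
[10,13] min(8,18)*3=24 best=176 → l++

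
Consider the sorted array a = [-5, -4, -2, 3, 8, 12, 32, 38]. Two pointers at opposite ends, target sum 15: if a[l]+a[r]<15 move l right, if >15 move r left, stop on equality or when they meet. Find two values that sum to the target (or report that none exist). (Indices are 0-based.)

(3, 12)

l=0 r=7: -5+38=33 >15, r--
l=0 r=6: -5+32=27 >15, r--
l=0 r=5: -5+12=7 <15, l++
l=1 r=5: -4+12=8 <15, l++
l=2 r=5: -2+12=10 <15, l++
l=3 r=5: 3+12=15, found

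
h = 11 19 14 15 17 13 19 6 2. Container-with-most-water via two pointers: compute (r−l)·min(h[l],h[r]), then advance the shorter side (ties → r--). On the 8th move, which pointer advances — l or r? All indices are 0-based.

r

[0,8] min(11,2)*8=16 best=16 * → r--
[0,7] min(11,6)*7=42 best=42 * → r--
[0,6] min(11,19)*6=66 best=66 * → l++
[1,6] min(19,19)*5=95 best=95 * → r--
[1,5] min(19,13)*4=52 best=95 → r--
[1,4] min(19,17)*3=51 best=95 → r--
[1,3] min(19,15)*2=30 best=95 → r--
[1,2] min(19,14)*1=14 best=95 → r--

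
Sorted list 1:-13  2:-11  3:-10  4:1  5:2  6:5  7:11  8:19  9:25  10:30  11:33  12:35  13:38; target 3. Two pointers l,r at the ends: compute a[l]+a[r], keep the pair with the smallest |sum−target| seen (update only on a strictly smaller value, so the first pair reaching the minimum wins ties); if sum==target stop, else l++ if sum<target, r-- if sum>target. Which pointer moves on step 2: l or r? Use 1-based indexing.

r

[1,13] -13+38=25 d=22 * → r--
[1,12] -13+35=22 d=19 * → r--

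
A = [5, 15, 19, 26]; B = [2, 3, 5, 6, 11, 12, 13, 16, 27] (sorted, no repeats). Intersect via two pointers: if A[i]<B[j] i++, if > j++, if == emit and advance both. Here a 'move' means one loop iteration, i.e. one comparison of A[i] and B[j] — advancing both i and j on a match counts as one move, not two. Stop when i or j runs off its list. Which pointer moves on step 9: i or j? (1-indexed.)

i=1 j=1: 5>2, j++
i=1 j=2: 5>3, j++
i=1 j=3: 5==5 emit, i++,j++
i=2 j=4: 15>6, j++
i=2 j=5: 15>11, j++
i=2 j=6: 15>12, j++
i=2 j=7: 15>13, j++
i=2 j=8: 15<16, i++
i=3 j=8: 19>16, j++

j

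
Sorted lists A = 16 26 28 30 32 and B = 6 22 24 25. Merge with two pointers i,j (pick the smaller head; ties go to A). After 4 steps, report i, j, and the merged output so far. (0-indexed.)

i=1, j=3, merged so far=[6, 16, 22, 24]

[i=0,j=0] A[i]=16>B[j]=6 take 6 → j++
[i=0,j=1] A[i]=16<=B[j]=22 take 16 → i++
[i=1,j=1] A[i]=26>B[j]=22 take 22 → j++
[i=1,j=2] A[i]=26>B[j]=24 take 24 → j++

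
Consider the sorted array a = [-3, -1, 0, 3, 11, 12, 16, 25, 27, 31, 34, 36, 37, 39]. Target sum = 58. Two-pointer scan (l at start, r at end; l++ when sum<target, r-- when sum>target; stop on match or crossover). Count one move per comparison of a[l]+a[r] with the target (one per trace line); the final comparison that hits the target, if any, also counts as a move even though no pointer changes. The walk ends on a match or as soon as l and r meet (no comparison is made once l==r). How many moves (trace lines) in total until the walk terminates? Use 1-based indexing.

13 moves

[1,14] -3+39=36 <58 → l++
[2,14] -1+39=38 <58 → l++
[3,14] 0+39=39 <58 → l++
[4,14] 3+39=42 <58 → l++
[5,14] 11+39=50 <58 → l++
[6,14] 12+39=51 <58 → l++
[7,14] 16+39=55 <58 → l++
[8,14] 25+39=64 >58 → r--
[8,13] 25+37=62 >58 → r--
[8,12] 25+36=61 >58 → r--
[8,11] 25+34=59 >58 → r--
[8,10] 25+31=56 <58 → l++
[9,10] 27+31=58 → found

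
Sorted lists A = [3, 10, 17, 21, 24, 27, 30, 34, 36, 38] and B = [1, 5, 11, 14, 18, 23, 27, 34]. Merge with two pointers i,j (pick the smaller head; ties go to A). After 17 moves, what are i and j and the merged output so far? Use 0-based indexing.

i=9, j=8, merged so far=[1, 3, 5, 10, 11, 14, 17, 18, 21, 23, 24, 27, 27, 30, 34, 34, 36]

i=0 j=0: A[i]=3>B[j]=1 take 1, j++
i=0 j=1: A[i]=3<=B[j]=5 take 3, i++
i=1 j=1: A[i]=10>B[j]=5 take 5, j++
i=1 j=2: A[i]=10<=B[j]=11 take 10, i++
i=2 j=2: A[i]=17>B[j]=11 take 11, j++
i=2 j=3: A[i]=17>B[j]=14 take 14, j++
i=2 j=4: A[i]=17<=B[j]=18 take 17, i++
i=3 j=4: A[i]=21>B[j]=18 take 18, j++
i=3 j=5: A[i]=21<=B[j]=23 take 21, i++
i=4 j=5: A[i]=24>B[j]=23 take 23, j++
i=4 j=6: A[i]=24<=B[j]=27 take 24, i++
i=5 j=6: A[i]=27<=B[j]=27 take 27, i++
i=6 j=6: A[i]=30>B[j]=27 take 27, j++
i=6 j=7: A[i]=30<=B[j]=34 take 30, i++
i=7 j=7: A[i]=34<=B[j]=34 take 34, i++
i=8 j=7: A[i]=36>B[j]=34 take 34, j++
i=8 j=8: B done, take A[i]=36, i++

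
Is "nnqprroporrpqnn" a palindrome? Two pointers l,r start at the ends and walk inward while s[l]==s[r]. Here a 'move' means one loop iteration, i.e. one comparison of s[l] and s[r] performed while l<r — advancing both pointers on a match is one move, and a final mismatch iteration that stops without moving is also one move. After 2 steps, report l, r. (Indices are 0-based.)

l=2, r=12

[0,14] 'n'=='n' → l++,r--
[1,13] 'n'=='n' → l++,r--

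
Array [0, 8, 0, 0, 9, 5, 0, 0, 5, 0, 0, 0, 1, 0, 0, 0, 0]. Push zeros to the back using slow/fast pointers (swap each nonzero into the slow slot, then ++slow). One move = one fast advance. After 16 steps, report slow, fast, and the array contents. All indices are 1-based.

slow=6, fast=17, a=[8, 9, 5, 5, 1, 0, 0, 0, 0, 0, 0, 0, 0, 0, 0, 0, 0]

slow=1 fast=1: a[fast]=0, fast++
slow=1 fast=2: a[fast]=8≠0 swap→a[1]=8, slow++,fast++
slow=2 fast=3: a[fast]=0, fast++
slow=2 fast=4: a[fast]=0, fast++
slow=2 fast=5: a[fast]=9≠0 swap→a[2]=9, slow++,fast++
slow=3 fast=6: a[fast]=5≠0 swap→a[3]=5, slow++,fast++
slow=4 fast=7: a[fast]=0, fast++
slow=4 fast=8: a[fast]=0, fast++
slow=4 fast=9: a[fast]=5≠0 swap→a[4]=5, slow++,fast++
slow=5 fast=10: a[fast]=0, fast++
slow=5 fast=11: a[fast]=0, fast++
slow=5 fast=12: a[fast]=0, fast++
slow=5 fast=13: a[fast]=1≠0 swap→a[5]=1, slow++,fast++
slow=6 fast=14: a[fast]=0, fast++
slow=6 fast=15: a[fast]=0, fast++
slow=6 fast=16: a[fast]=0, fast++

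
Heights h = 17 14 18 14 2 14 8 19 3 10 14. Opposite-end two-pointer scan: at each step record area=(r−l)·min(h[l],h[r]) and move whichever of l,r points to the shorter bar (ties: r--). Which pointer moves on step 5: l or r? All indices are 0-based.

l

[0,10] min(17,14)*10=140 best=140 * → r--
[0,9] min(17,10)*9=90 best=140 → r--
[0,8] min(17,3)*8=24 best=140 → r--
[0,7] min(17,19)*7=119 best=140 → l++
[1,7] min(14,19)*6=84 best=140 → l++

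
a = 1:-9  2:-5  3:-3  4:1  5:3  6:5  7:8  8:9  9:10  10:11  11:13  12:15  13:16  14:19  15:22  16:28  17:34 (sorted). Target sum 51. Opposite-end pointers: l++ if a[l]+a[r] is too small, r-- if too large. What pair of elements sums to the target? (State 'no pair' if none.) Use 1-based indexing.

l=1 r=17: -9+34=25 <51, l++
l=2 r=17: -5+34=29 <51, l++
l=3 r=17: -3+34=31 <51, l++
l=4 r=17: 1+34=35 <51, l++
l=5 r=17: 3+34=37 <51, l++
l=6 r=17: 5+34=39 <51, l++
l=7 r=17: 8+34=42 <51, l++
l=8 r=17: 9+34=43 <51, l++
l=9 r=17: 10+34=44 <51, l++
l=10 r=17: 11+34=45 <51, l++
l=11 r=17: 13+34=47 <51, l++
l=12 r=17: 15+34=49 <51, l++
l=13 r=17: 16+34=50 <51, l++
l=14 r=17: 19+34=53 >51, r--
l=14 r=16: 19+28=47 <51, l++
l=15 r=16: 22+28=50 <51, l++

no pair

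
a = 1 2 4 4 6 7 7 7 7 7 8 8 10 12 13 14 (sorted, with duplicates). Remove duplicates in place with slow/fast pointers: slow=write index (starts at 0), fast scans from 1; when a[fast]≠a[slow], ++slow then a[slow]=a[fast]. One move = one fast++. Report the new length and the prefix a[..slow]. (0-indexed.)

length 10; prefix = [1, 2, 4, 6, 7, 8, 10, 12, 13, 14]

(s=0,f=1) a[fast]=2≠a[slow]=1 write a[1]=2 → slow++,fast++
(s=1,f=2) a[fast]=4≠a[slow]=2 write a[2]=4 → slow++,fast++
(s=2,f=3) a[fast]=4=a[slow] dup → fast++
(s=2,f=4) a[fast]=6≠a[slow]=4 write a[3]=6 → slow++,fast++
(s=3,f=5) a[fast]=7≠a[slow]=6 write a[4]=7 → slow++,fast++
(s=4,f=6) a[fast]=7=a[slow] dup → fast++
(s=4,f=7) a[fast]=7=a[slow] dup → fast++
(s=4,f=8) a[fast]=7=a[slow] dup → fast++
(s=4,f=9) a[fast]=7=a[slow] dup → fast++
(s=4,f=10) a[fast]=8≠a[slow]=7 write a[5]=8 → slow++,fast++
(s=5,f=11) a[fast]=8=a[slow] dup → fast++
(s=5,f=12) a[fast]=10≠a[slow]=8 write a[6]=10 → slow++,fast++
(s=6,f=13) a[fast]=12≠a[slow]=10 write a[7]=12 → slow++,fast++
(s=7,f=14) a[fast]=13≠a[slow]=12 write a[8]=13 → slow++,fast++
(s=8,f=15) a[fast]=14≠a[slow]=13 write a[9]=14 → slow++,fast++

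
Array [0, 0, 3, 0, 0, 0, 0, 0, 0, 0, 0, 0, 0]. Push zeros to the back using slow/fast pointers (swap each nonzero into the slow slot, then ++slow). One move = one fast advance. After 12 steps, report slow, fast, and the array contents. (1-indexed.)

(s=1,f=1) a[fast]=0 → fast++
(s=1,f=2) a[fast]=0 → fast++
(s=1,f=3) a[fast]=3≠0 swap→a[1]=3 → slow++,fast++
(s=2,f=4) a[fast]=0 → fast++
(s=2,f=5) a[fast]=0 → fast++
(s=2,f=6) a[fast]=0 → fast++
(s=2,f=7) a[fast]=0 → fast++
(s=2,f=8) a[fast]=0 → fast++
(s=2,f=9) a[fast]=0 → fast++
(s=2,f=10) a[fast]=0 → fast++
(s=2,f=11) a[fast]=0 → fast++
(s=2,f=12) a[fast]=0 → fast++

slow=2, fast=13, a=[3, 0, 0, 0, 0, 0, 0, 0, 0, 0, 0, 0, 0]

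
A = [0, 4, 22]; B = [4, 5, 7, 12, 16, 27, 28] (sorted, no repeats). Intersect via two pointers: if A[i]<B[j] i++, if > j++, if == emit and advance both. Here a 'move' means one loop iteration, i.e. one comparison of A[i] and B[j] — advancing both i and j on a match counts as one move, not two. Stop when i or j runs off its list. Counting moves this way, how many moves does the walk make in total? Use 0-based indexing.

7 moves

i=0 j=0: 0<4, i++
i=1 j=0: 4==4 emit, i++,j++
i=2 j=1: 22>5, j++
i=2 j=2: 22>7, j++
i=2 j=3: 22>12, j++
i=2 j=4: 22>16, j++
i=2 j=5: 22<27, i++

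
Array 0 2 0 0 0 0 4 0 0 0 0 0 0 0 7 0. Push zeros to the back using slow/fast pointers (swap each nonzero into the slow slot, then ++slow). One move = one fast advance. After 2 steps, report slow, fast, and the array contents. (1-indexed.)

slow=2, fast=3, a=[2, 0, 0, 0, 0, 0, 4, 0, 0, 0, 0, 0, 0, 0, 7, 0]

(s=1,f=1) a[fast]=0 → fast++
(s=1,f=2) a[fast]=2≠0 swap→a[1]=2 → slow++,fast++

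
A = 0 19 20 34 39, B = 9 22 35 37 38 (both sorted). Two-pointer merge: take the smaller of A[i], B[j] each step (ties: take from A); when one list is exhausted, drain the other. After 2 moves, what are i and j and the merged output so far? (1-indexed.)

i=2, j=2, merged so far=[0, 9]

i=1 j=1: A[i]=0<=B[j]=9 take 0, i++
i=2 j=1: A[i]=19>B[j]=9 take 9, j++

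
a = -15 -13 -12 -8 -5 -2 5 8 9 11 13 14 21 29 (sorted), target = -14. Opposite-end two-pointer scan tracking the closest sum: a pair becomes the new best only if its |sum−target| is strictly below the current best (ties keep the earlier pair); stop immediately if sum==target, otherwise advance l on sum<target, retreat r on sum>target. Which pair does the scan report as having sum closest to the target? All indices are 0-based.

pair (-12, -2) with sum -14 (|Δ|=0)

l=0 r=13: -15+29=14 d=28 *, r--
l=0 r=12: -15+21=6 d=20 *, r--
l=0 r=11: -15+14=-1 d=13 *, r--
l=0 r=10: -15+13=-2 d=12 *, r--
l=0 r=9: -15+11=-4 d=10 *, r--
l=0 r=8: -15+9=-6 d=8 *, r--
l=0 r=7: -15+8=-7 d=7 *, r--
l=0 r=6: -15+5=-10 d=4 *, r--
l=0 r=5: -15+-2=-17 d=3 *, l++
l=1 r=5: -13+-2=-15 d=1 *, l++
l=2 r=5: -12+-2=-14 d=0 *, stop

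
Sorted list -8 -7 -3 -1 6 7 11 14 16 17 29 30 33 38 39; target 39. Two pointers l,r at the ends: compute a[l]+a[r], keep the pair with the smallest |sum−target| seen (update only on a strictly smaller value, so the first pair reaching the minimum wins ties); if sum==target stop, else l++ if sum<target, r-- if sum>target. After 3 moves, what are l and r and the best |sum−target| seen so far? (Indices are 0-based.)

l=0 r=14: -8+39=31 d=8 *, l++
l=1 r=14: -7+39=32 d=7 *, l++
l=2 r=14: -3+39=36 d=3 *, l++

l=3, r=14, best |Δ|=3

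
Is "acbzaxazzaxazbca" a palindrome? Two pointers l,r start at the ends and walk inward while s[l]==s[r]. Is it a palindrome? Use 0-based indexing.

palindrome

[0,15] 'a'=='a' → l++,r--
[1,14] 'c'=='c' → l++,r--
[2,13] 'b'=='b' → l++,r--
[3,12] 'z'=='z' → l++,r--
[4,11] 'a'=='a' → l++,r--
[5,10] 'x'=='x' → l++,r--
[6,9] 'a'=='a' → l++,r--
[7,8] 'z'=='z' → l++,r--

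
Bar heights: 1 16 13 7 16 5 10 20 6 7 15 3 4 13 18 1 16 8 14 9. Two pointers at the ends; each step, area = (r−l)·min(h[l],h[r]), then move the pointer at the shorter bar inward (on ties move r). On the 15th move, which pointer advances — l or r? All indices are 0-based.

[0,19] min(1,9)*19=19 best=19 * → l++
[1,19] min(16,9)*18=162 best=162 * → r--
[1,18] min(16,14)*17=238 best=238 * → r--
[1,17] min(16,8)*16=128 best=238 → r--
[1,16] min(16,16)*15=240 best=240 * → r--
[1,15] min(16,1)*14=14 best=240 → r--
[1,14] min(16,18)*13=208 best=240 → l++
[2,14] min(13,18)*12=156 best=240 → l++
[3,14] min(7,18)*11=77 best=240 → l++
[4,14] min(16,18)*10=160 best=240 → l++
[5,14] min(5,18)*9=45 best=240 → l++
[6,14] min(10,18)*8=80 best=240 → l++
[7,14] min(20,18)*7=126 best=240 → r--
[7,13] min(20,13)*6=78 best=240 → r--
[7,12] min(20,4)*5=20 best=240 → r--

r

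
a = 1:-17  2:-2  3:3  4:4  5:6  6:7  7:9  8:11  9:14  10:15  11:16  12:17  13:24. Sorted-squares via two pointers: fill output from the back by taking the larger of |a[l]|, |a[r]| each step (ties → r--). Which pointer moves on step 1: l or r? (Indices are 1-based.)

r

[1,13] |-17|<=|24| out[13]=576 → r--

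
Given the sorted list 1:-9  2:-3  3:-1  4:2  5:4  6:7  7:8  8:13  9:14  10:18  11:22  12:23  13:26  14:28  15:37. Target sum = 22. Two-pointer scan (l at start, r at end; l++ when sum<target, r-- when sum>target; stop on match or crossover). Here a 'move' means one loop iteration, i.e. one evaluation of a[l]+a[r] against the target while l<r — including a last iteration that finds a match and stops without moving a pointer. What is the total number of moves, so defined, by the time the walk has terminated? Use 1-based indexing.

6 moves

[1,15] -9+37=28 >22 → r--
[1,14] -9+28=19 <22 → l++
[2,14] -3+28=25 >22 → r--
[2,13] -3+26=23 >22 → r--
[2,12] -3+23=20 <22 → l++
[3,12] -1+23=22 → found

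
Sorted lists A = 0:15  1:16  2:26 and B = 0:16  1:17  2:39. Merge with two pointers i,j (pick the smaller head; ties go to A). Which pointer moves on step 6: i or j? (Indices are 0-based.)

[i=0,j=0] A[i]=15<=B[j]=16 take 15 → i++
[i=1,j=0] A[i]=16<=B[j]=16 take 16 → i++
[i=2,j=0] A[i]=26>B[j]=16 take 16 → j++
[i=2,j=1] A[i]=26>B[j]=17 take 17 → j++
[i=2,j=2] A[i]=26<=B[j]=39 take 26 → i++
[i=3,j=2] A done, take B[j]=39 → j++

j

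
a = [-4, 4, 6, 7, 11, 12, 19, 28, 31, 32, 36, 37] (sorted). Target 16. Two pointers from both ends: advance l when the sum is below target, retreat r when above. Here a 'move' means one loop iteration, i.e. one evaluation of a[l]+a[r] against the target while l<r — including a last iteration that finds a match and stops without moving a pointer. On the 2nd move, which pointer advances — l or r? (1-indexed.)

r

l=1 r=12: -4+37=33 >16, r--
l=1 r=11: -4+36=32 >16, r--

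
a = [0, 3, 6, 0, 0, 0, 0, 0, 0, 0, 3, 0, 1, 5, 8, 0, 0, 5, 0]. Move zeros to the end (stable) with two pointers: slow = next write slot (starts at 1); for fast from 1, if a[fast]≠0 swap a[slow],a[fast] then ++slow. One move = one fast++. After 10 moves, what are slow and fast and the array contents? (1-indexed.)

slow=3, fast=11, a=[3, 6, 0, 0, 0, 0, 0, 0, 0, 0, 3, 0, 1, 5, 8, 0, 0, 5, 0]

slow=1 fast=1: a[fast]=0, fast++
slow=1 fast=2: a[fast]=3≠0 swap→a[1]=3, slow++,fast++
slow=2 fast=3: a[fast]=6≠0 swap→a[2]=6, slow++,fast++
slow=3 fast=4: a[fast]=0, fast++
slow=3 fast=5: a[fast]=0, fast++
slow=3 fast=6: a[fast]=0, fast++
slow=3 fast=7: a[fast]=0, fast++
slow=3 fast=8: a[fast]=0, fast++
slow=3 fast=9: a[fast]=0, fast++
slow=3 fast=10: a[fast]=0, fast++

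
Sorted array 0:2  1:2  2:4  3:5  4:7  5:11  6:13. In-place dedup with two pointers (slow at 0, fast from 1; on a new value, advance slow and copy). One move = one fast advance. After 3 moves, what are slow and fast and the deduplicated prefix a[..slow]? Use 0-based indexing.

slow=0 fast=1: a[fast]=2=a[slow] dup, fast++
slow=0 fast=2: a[fast]=4≠a[slow]=2 write a[1]=4, slow++,fast++
slow=1 fast=3: a[fast]=5≠a[slow]=4 write a[2]=5, slow++,fast++

slow=2, fast=4, prefix=[2, 4, 5]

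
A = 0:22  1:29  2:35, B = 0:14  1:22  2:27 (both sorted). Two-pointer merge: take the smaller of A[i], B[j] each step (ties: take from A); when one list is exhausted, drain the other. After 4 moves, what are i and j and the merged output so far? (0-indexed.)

i=0 j=0: A[i]=22>B[j]=14 take 14, j++
i=0 j=1: A[i]=22<=B[j]=22 take 22, i++
i=1 j=1: A[i]=29>B[j]=22 take 22, j++
i=1 j=2: A[i]=29>B[j]=27 take 27, j++

i=1, j=3, merged so far=[14, 22, 22, 27]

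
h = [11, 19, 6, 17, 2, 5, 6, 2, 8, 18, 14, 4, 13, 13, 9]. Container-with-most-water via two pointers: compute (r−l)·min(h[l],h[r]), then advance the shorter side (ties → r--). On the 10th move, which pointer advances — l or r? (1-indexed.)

r

[1,15] min(11,9)*14=126 best=126 * → r--
[1,14] min(11,13)*13=143 best=143 * → l++
[2,14] min(19,13)*12=156 best=156 * → r--
[2,13] min(19,13)*11=143 best=156 → r--
[2,12] min(19,4)*10=40 best=156 → r--
[2,11] min(19,14)*9=126 best=156 → r--
[2,10] min(19,18)*8=144 best=156 → r--
[2,9] min(19,8)*7=56 best=156 → r--
[2,8] min(19,2)*6=12 best=156 → r--
[2,7] min(19,6)*5=30 best=156 → r--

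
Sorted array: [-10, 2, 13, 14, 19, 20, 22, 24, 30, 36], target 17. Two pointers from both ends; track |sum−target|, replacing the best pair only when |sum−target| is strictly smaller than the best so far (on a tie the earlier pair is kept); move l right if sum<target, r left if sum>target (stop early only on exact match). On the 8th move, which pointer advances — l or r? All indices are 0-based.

[0,9] -10+36=26 d=9 * → r--
[0,8] -10+30=20 d=3 * → r--
[0,7] -10+24=14 d=3 → l++
[1,7] 2+24=26 d=9 → r--
[1,6] 2+22=24 d=7 → r--
[1,5] 2+20=22 d=5 → r--
[1,4] 2+19=21 d=4 → r--
[1,3] 2+14=16 d=1 * → l++

l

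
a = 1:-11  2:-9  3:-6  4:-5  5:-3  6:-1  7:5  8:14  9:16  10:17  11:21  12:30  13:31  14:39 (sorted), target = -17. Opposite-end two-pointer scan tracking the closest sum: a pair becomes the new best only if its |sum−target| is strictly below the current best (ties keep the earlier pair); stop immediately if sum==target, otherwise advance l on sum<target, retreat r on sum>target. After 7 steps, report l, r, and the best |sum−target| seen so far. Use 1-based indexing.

l=1 r=14: -11+39=28 d=45 *, r--
l=1 r=13: -11+31=20 d=37 *, r--
l=1 r=12: -11+30=19 d=36 *, r--
l=1 r=11: -11+21=10 d=27 *, r--
l=1 r=10: -11+17=6 d=23 *, r--
l=1 r=9: -11+16=5 d=22 *, r--
l=1 r=8: -11+14=3 d=20 *, r--

l=1, r=7, best |Δ|=20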